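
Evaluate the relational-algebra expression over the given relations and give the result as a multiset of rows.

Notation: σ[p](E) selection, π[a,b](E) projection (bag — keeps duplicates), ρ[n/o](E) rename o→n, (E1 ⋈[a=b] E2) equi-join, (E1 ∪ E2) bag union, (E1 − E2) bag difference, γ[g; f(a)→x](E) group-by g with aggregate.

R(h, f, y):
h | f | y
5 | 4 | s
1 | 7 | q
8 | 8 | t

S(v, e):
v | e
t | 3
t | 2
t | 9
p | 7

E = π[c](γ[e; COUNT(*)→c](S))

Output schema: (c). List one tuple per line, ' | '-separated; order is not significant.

Subexpression sizes:
  S → 4
  γ[e; COUNT(*)→c](S) → 4
  π[c](γ[e; COUNT(*)→c](S)) → 4

== RESULT ==
c
1
1
1
1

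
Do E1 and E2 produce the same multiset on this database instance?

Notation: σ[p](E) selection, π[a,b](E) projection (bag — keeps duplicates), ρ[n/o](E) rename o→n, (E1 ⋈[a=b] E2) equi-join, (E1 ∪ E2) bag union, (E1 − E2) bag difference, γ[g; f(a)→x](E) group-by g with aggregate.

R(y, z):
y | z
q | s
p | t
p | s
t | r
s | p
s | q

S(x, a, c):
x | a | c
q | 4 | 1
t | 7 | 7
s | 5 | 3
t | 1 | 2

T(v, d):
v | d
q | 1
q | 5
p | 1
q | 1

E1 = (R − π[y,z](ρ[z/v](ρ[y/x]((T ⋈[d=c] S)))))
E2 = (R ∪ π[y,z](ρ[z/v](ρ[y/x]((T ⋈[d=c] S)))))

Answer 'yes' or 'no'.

E1 subexpression sizes:
  R → 6
  T → 4
  S → 4
  (T ⋈[d=c] S) → 3
  ρ[y/x]((T ⋈[d=c] S)) → 3
  ρ[z/v](ρ[y/x]((T ⋈[d=c] S))) → 3
  π[y,z](ρ[z/v](ρ[y/x]((T ⋈[d=c] S)))) → 3
  (R − π[y,z](ρ[z/v](ρ[y/x]((T ⋈[d=c] S))))) → 6
E2 subexpression sizes:
  R → 6
  T → 4
  S → 4
  (T ⋈[d=c] S) → 3
  ρ[y/x]((T ⋈[d=c] S)) → 3
  ρ[z/v](ρ[y/x]((T ⋈[d=c] S))) → 3
  π[y,z](ρ[z/v](ρ[y/x]((T ⋈[d=c] S)))) → 3
  (R ∪ π[y,z](ρ[z/v](ρ[y/x]((T ⋈[d=c] S))))) → 9

E1 result:
y | z
p | s
p | t
q | s
s | p
s | q
t | r
E2 result:
y | z
p | s
p | t
q | p
q | q
q | q
q | s
s | p
s | q
t | r
Witness: ('q', 'q') appears 0× in E1 but 2× in E2.

no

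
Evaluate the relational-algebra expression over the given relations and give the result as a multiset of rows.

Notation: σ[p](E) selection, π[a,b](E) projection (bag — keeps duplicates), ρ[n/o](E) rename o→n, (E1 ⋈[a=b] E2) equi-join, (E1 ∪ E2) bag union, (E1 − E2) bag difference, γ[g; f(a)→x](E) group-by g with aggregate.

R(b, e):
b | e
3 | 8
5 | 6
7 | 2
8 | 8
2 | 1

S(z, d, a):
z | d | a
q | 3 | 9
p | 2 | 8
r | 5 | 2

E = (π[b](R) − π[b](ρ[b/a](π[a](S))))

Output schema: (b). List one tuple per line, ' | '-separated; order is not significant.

Subexpression sizes:
  R → 5
  π[b](R) → 5
  S → 3
  π[a](S) → 3
  ρ[b/a](π[a](S)) → 3
  π[b](ρ[b/a](π[a](S))) → 3
  (π[b](R) − π[b](ρ[b/a](π[a](S)))) → 3

== RESULT ==
b
3
5
7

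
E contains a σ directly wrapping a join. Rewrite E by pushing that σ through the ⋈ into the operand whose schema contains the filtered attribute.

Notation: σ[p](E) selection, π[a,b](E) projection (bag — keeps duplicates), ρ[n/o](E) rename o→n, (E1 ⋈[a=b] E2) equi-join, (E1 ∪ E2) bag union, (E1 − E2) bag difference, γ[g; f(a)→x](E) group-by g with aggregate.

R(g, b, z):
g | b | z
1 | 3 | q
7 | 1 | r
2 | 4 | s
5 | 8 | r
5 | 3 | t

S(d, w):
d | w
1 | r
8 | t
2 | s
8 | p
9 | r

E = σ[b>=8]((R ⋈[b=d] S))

σ filters on b, owned by the left side.
E' = (σ[b>=8](R) ⋈[b=d] S)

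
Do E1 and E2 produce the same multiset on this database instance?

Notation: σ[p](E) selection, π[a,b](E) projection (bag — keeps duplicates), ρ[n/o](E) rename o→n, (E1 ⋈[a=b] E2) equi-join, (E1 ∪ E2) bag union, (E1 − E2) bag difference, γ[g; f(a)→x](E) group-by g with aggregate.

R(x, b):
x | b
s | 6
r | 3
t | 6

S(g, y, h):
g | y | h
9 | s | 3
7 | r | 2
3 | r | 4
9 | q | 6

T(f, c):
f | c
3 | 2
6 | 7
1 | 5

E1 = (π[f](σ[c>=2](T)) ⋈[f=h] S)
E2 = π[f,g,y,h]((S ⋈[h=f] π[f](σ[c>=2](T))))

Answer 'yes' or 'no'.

E1 row counts bottom-up:
  T → 3
  σ[c>=2](T) → 3
  π[f](σ[c>=2](T)) → 3
  S → 4
  (π[f](σ[c>=2](T)) ⋈[f=h] S) → 2
E2 row counts bottom-up:
  S → 4
  T → 3
  σ[c>=2](T) → 3
  π[f](σ[c>=2](T)) → 3
  (S ⋈[h=f] π[f](σ[c>=2](T))) → 2
  π[f,g,y,h]((S ⋈[h=f] π[f](σ[c>=2](T)))) → 2

E1 and E2 produce the same multiset:
f | g | y | h
3 | 9 | s | 3
6 | 9 | q | 6

yes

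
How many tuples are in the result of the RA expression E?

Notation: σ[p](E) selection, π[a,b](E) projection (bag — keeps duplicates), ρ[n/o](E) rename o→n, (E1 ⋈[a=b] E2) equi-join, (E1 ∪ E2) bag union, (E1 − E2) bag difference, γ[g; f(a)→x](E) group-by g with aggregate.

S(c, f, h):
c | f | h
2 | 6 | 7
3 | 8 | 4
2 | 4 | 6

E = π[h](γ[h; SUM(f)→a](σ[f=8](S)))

Row counts bottom-up:
  S → 3
  σ[f=8](S) → 1
  γ[h; SUM(f)→a](σ[f=8](S)) → 1
  π[h](γ[h; SUM(f)→a](σ[f=8](S))) → 1

|E| = 1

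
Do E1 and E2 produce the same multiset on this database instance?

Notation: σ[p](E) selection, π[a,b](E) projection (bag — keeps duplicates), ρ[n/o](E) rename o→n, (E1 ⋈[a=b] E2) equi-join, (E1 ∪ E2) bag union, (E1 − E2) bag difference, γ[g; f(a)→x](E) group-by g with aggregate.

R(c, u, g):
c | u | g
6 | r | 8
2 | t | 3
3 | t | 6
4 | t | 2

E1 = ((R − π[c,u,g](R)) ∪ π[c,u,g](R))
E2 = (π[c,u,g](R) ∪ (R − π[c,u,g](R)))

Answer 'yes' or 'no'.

E1 subexpression sizes:
  R → 4
  R → 4
  π[c,u,g](R) → 4
  (R − π[c,u,g](R)) → 0
  R → 4
  π[c,u,g](R) → 4
  ((R − π[c,u,g](R)) ∪ π[c,u,g](R)) → 4
E2 subexpression sizes:
  R → 4
  π[c,u,g](R) → 4
  R → 4
  R → 4
  π[c,u,g](R) → 4
  (R − π[c,u,g](R)) → 0
  (π[c,u,g](R) ∪ (R − π[c,u,g](R))) → 4

E1 and E2 produce the same multiset:
c | u | g
2 | t | 3
3 | t | 6
4 | t | 2
6 | r | 8

yes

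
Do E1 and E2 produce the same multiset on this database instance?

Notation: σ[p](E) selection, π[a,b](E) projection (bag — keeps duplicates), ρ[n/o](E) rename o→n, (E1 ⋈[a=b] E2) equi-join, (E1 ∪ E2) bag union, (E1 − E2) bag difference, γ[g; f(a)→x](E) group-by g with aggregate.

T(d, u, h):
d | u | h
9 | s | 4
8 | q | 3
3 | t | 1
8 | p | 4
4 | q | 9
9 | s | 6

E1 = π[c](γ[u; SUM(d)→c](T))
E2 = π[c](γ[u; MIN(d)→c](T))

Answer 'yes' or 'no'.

E1 per-node cardinality:
  T → 6
  γ[u; SUM(d)→c](T) → 4
  π[c](γ[u; SUM(d)→c](T)) → 4
E2 per-node cardinality:
  T → 6
  γ[u; MIN(d)→c](T) → 4
  π[c](γ[u; MIN(d)→c](T)) → 4

E1 result:
c
3
8
12
18
E2 result:
c
3
4
8
9
Witness: (12,) appears 1× in E1 but 0× in E2.

no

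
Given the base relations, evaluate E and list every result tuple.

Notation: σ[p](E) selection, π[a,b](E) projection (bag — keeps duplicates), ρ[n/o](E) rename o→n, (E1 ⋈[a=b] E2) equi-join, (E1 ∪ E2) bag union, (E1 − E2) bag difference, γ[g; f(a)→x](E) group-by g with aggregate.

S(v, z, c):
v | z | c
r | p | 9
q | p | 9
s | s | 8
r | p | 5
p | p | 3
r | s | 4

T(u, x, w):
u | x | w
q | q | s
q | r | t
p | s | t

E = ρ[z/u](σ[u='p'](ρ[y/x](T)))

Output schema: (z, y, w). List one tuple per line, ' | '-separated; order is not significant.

Row counts bottom-up:
  T → 3
  ρ[y/x](T) → 3
  σ[u='p'](ρ[y/x](T)) → 1
  ρ[z/u](σ[u='p'](ρ[y/x](T))) → 1

== RESULT ==
z | y | w
p | s | t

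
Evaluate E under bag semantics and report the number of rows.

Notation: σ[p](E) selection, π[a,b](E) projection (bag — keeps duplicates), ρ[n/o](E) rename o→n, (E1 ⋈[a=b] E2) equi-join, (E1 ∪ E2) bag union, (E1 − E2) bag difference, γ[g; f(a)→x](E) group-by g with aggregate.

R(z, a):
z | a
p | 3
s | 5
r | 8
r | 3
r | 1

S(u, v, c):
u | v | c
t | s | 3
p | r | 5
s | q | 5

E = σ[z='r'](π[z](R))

Stepwise |·|:
  R → 5
  π[z](R) → 5
  σ[z='r'](π[z](R)) → 3

|E| = 3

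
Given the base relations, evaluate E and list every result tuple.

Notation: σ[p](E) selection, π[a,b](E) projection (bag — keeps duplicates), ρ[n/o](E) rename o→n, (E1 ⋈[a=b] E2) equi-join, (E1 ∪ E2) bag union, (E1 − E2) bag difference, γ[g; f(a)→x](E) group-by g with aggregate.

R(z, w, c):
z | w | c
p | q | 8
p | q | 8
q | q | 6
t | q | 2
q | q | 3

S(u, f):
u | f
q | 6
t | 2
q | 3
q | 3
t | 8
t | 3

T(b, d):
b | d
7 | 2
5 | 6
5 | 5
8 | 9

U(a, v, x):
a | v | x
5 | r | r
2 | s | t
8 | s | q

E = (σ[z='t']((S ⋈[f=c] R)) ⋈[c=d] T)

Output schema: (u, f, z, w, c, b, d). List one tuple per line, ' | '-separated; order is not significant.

Stepwise |·|:
  S → 6
  R → 5
  (S ⋈[f=c] R) → 7
  σ[z='t']((S ⋈[f=c] R)) → 1
  T → 4
  (σ[z='t']((S ⋈[f=c] R)) ⋈[c=d] T) → 1

== RESULT ==
u | f | z | w | c | b | d
t | 2 | t | q | 2 | 7 | 2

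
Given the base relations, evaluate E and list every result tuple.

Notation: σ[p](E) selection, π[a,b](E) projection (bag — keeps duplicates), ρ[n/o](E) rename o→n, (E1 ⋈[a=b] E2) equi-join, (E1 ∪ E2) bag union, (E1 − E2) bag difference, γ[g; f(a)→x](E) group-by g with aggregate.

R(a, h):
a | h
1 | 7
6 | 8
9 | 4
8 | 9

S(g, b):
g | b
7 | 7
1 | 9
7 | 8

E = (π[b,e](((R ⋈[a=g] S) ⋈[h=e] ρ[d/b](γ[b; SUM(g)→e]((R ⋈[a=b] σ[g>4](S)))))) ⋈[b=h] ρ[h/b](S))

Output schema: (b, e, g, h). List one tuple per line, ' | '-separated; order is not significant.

Stepwise |·|:
  R → 4
  S → 3
  (R ⋈[a=g] S) → 1
  R → 4
  S → 3
  σ[g>4](S) → 2
  (R ⋈[a=b] σ[g>4](S)) → 1
  γ[b; SUM(g)→e]((R ⋈[a=b] σ[g>4](S))) → 1
  ρ[d/b](γ[b; SUM(g)→e]((R ⋈[a=b] σ[g>4](S)))) → 1
  ((R ⋈[a=g] S) ⋈[h=e] ρ[d/b](γ[b; SUM(g)→e]((R ⋈[a=b] σ[g>4](S))))) → 1
  π[b,e](((R ⋈[a=g] S) ⋈[h=e] ρ[d/b](γ[b; SUM(g)→e]((R ⋈[a=b] σ[g>4](S)))))) → 1
  S → 3
  ρ[h/b](S) → 3
  (π[b,e](((R ⋈[a=g] S) ⋈[h=e] ρ[d/b](γ[b; SUM(g)→e]((R ⋈[a=b] σ[g>4](S)))))) ⋈[b=h] ρ[h/b](S)) → 1

== RESULT ==
b | e | g | h
9 | 7 | 1 | 9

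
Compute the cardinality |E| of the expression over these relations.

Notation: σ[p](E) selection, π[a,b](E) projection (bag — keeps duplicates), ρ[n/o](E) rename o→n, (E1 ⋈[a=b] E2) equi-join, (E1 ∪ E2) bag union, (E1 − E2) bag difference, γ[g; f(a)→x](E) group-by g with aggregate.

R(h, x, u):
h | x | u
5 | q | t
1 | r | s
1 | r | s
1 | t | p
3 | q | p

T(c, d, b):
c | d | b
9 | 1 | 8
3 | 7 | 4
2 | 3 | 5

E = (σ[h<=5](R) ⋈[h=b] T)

Per-node cardinality:
  R → 5
  σ[h<=5](R) → 5
  T → 3
  (σ[h<=5](R) ⋈[h=b] T) → 1

|E| = 1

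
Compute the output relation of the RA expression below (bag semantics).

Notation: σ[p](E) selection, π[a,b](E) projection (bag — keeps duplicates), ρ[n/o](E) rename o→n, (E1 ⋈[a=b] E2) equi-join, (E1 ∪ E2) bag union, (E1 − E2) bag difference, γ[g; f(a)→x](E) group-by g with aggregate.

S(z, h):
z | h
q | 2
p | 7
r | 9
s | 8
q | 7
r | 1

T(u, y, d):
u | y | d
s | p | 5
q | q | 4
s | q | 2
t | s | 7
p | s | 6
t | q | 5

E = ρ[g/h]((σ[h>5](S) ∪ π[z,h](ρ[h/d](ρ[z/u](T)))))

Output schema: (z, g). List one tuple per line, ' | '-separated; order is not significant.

Stepwise |·|:
  S → 6
  σ[h>5](S) → 4
  T → 6
  ρ[z/u](T) → 6
  ρ[h/d](ρ[z/u](T)) → 6
  π[z,h](ρ[h/d](ρ[z/u](T))) → 6
  (σ[h>5](S) ∪ π[z,h](ρ[h/d](ρ[z/u](T)))) → 10
  ρ[g/h]((σ[h>5](S) ∪ π[z,h](ρ[h/d](ρ[z/u](T))))) → 10

== RESULT ==
z | g
p | 6
p | 7
q | 4
q | 7
r | 9
s | 2
s | 5
s | 8
t | 5
t | 7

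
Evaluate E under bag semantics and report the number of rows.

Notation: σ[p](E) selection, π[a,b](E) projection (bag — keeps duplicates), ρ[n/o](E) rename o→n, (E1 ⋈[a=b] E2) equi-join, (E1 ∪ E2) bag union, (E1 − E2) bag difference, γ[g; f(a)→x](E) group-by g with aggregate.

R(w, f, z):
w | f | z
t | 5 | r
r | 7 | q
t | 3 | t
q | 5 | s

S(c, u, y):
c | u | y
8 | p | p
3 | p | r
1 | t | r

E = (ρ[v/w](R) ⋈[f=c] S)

Stepwise |·|:
  R → 4
  ρ[v/w](R) → 4
  S → 3
  (ρ[v/w](R) ⋈[f=c] S) → 1

|E| = 1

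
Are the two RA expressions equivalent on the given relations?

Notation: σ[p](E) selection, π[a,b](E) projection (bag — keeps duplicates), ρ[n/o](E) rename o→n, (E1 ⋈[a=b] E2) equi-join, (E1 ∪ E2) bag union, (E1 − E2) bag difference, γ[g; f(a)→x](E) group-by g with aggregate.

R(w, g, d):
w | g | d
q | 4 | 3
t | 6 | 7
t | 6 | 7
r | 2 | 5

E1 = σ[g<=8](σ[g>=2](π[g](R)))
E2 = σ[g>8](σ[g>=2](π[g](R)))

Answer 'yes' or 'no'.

E1 subexpression sizes:
  R → 4
  π[g](R) → 4
  σ[g>=2](π[g](R)) → 4
  σ[g<=8](σ[g>=2](π[g](R))) → 4
E2 subexpression sizes:
  R → 4
  π[g](R) → 4
  σ[g>=2](π[g](R)) → 4
  σ[g>8](σ[g>=2](π[g](R))) → 0

E1 result:
g
2
4
6
6
E2 result:
g
(0 rows)
Witness: (6,) appears 2× in E1 but 0× in E2.

no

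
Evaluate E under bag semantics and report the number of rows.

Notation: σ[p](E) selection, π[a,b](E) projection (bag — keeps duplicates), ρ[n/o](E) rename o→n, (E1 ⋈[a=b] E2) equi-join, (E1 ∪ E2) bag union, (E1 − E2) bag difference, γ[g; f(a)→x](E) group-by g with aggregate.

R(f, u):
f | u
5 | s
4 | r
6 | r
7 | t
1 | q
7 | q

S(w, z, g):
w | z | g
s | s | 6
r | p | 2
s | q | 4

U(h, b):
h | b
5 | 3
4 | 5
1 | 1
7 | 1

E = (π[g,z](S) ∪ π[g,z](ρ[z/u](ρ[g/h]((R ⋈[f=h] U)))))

Per-node cardinality:
  S → 3
  π[g,z](S) → 3
  R → 6
  U → 4
  (R ⋈[f=h] U) → 5
  ρ[g/h]((R ⋈[f=h] U)) → 5
  ρ[z/u](ρ[g/h]((R ⋈[f=h] U))) → 5
  π[g,z](ρ[z/u](ρ[g/h]((R ⋈[f=h] U)))) → 5
  (π[g,z](S) ∪ π[g,z](ρ[z/u](ρ[g/h]((R ⋈[f=h] U))))) → 8

|E| = 8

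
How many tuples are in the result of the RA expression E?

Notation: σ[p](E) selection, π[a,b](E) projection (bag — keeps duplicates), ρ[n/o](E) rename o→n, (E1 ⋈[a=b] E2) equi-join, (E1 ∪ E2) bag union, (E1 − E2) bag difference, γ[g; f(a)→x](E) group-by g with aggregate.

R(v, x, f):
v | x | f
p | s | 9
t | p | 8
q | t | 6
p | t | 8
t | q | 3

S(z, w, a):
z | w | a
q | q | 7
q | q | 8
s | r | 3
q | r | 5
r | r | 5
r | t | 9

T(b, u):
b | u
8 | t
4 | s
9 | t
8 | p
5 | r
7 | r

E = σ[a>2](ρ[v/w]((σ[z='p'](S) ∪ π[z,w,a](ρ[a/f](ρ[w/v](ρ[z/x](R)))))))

Stepwise |·|:
  S → 6
  σ[z='p'](S) → 0
  R → 5
  ρ[z/x](R) → 5
  ρ[w/v](ρ[z/x](R)) → 5
  ρ[a/f](ρ[w/v](ρ[z/x](R))) → 5
  π[z,w,a](ρ[a/f](ρ[w/v](ρ[z/x](R)))) → 5
  (σ[z='p'](S) ∪ π[z,w,a](ρ[a/f](ρ[w/v](ρ[z/x](R))))) → 5
  ρ[v/w]((σ[z='p'](S) ∪ π[z,w,a](ρ[a/f](ρ[w/v](ρ[z/x](R)))))) → 5
  σ[a>2](ρ[v/w]((σ[z='p'](S) ∪ π[z,w,a](ρ[a/f](ρ[w/v](ρ[z/x](R))))))) → 5

|E| = 5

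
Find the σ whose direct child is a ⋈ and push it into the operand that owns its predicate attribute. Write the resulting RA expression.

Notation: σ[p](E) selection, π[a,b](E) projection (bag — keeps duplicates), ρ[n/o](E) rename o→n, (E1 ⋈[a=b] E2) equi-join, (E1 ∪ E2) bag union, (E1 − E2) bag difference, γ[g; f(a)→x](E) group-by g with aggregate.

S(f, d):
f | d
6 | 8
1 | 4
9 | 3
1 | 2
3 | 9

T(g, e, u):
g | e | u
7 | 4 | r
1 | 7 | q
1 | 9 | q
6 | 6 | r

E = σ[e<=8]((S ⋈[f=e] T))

σ filters on e, owned by the right side.
E' = (S ⋈[f=e] σ[e<=8](T))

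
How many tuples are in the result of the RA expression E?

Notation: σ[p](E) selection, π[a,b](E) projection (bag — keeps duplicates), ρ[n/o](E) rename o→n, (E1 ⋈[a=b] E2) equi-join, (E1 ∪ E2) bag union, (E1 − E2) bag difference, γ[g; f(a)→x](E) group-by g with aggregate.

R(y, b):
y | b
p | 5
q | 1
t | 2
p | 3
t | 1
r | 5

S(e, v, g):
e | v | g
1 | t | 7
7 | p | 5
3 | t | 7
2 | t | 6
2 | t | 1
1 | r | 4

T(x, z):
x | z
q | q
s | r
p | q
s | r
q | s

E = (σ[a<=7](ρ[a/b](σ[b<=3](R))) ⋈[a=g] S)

Per-node cardinality:
  R → 6
  σ[b<=3](R) → 4
  ρ[a/b](σ[b<=3](R)) → 4
  σ[a<=7](ρ[a/b](σ[b<=3](R))) → 4
  S → 6
  (σ[a<=7](ρ[a/b](σ[b<=3](R))) ⋈[a=g] S) → 2

|E| = 2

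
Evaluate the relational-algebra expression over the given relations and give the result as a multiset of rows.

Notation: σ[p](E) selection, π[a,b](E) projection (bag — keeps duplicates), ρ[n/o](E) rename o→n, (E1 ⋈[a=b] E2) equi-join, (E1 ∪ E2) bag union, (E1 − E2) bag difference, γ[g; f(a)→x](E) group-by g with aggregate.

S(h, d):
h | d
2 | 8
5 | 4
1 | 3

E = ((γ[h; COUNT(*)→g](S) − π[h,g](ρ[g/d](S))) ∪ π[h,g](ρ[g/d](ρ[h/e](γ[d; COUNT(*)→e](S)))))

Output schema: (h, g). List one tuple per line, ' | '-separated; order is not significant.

Stepwise |·|:
  S → 3
  γ[h; COUNT(*)→g](S) → 3
  S → 3
  ρ[g/d](S) → 3
  π[h,g](ρ[g/d](S)) → 3
  (γ[h; COUNT(*)→g](S) − π[h,g](ρ[g/d](S))) → 3
  S → 3
  γ[d; COUNT(*)→e](S) → 3
  ρ[h/e](γ[d; COUNT(*)→e](S)) → 3
  ρ[g/d](ρ[h/e](γ[d; COUNT(*)→e](S))) → 3
  π[h,g](ρ[g/d](ρ[h/e](γ[d; COUNT(*)→e](S)))) → 3
  ((γ[h; COUNT(*)→g](S) − π[h,g](ρ[g/d](S))) ∪ π[h,g](ρ[g/d](ρ[h/e](γ[d; COUNT(*)→e](S))))) → 6

== RESULT ==
h | g
1 | 1
1 | 3
1 | 4
1 | 8
2 | 1
5 | 1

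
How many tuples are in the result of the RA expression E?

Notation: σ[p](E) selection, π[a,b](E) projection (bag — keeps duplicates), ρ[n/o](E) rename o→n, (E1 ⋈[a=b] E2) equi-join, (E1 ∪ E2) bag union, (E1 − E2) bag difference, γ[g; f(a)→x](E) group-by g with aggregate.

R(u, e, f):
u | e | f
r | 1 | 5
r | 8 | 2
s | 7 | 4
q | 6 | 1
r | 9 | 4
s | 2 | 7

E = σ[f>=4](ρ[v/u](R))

Subexpression sizes:
  R → 6
  ρ[v/u](R) → 6
  σ[f>=4](ρ[v/u](R)) → 4

|E| = 4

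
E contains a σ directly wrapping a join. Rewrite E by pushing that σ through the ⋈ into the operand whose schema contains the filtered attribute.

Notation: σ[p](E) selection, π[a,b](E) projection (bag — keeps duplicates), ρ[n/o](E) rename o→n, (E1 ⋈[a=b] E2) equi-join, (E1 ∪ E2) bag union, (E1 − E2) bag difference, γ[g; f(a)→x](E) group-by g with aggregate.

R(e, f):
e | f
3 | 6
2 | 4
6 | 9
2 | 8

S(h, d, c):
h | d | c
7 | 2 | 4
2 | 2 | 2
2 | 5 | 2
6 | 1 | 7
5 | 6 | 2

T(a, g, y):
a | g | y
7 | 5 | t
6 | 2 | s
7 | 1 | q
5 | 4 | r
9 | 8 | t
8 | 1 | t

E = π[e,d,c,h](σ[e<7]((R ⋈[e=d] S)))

σ filters on e, owned by the left side.
E' = π[e,d,c,h]((σ[e<7](R) ⋈[e=d] S))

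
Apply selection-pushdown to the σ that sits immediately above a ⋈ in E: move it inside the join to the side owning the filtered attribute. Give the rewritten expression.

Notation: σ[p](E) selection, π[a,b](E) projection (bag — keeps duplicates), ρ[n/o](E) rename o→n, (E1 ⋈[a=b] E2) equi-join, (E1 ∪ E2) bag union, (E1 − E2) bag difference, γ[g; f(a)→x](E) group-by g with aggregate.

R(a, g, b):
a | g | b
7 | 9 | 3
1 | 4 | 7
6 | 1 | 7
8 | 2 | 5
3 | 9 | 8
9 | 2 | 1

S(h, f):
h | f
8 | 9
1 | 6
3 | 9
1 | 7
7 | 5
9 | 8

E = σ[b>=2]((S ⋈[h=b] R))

σ filters on b, owned by the right side.
E' = (S ⋈[h=b] σ[b>=2](R))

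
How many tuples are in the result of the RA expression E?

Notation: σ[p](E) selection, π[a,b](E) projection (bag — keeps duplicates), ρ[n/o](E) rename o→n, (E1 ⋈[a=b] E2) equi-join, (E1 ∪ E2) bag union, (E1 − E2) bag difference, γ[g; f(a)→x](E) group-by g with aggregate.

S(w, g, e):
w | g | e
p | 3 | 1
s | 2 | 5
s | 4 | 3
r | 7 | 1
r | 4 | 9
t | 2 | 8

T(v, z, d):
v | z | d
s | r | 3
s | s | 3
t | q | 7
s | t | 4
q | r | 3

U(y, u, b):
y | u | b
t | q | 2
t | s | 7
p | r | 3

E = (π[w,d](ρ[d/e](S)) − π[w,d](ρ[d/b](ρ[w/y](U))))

Stepwise |·|:
  S → 6
  ρ[d/e](S) → 6
  π[w,d](ρ[d/e](S)) → 6
  U → 3
  ρ[w/y](U) → 3
  ρ[d/b](ρ[w/y](U)) → 3
  π[w,d](ρ[d/b](ρ[w/y](U))) → 3
  (π[w,d](ρ[d/e](S)) − π[w,d](ρ[d/b](ρ[w/y](U)))) → 6

|E| = 6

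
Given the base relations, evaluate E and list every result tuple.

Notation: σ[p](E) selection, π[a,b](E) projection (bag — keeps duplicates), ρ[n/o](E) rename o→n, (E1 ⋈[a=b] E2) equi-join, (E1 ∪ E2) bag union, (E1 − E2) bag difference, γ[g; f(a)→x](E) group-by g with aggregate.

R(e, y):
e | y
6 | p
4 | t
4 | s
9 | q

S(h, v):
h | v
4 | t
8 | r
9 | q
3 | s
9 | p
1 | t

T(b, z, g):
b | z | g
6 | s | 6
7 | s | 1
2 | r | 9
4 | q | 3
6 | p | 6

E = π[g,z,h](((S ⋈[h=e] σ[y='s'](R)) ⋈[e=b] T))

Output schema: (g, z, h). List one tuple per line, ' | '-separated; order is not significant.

Subexpression sizes:
  S → 6
  R → 4
  σ[y='s'](R) → 1
  (S ⋈[h=e] σ[y='s'](R)) → 1
  T → 5
  ((S ⋈[h=e] σ[y='s'](R)) ⋈[e=b] T) → 1
  π[g,z,h](((S ⋈[h=e] σ[y='s'](R)) ⋈[e=b] T)) → 1

== RESULT ==
g | z | h
3 | q | 4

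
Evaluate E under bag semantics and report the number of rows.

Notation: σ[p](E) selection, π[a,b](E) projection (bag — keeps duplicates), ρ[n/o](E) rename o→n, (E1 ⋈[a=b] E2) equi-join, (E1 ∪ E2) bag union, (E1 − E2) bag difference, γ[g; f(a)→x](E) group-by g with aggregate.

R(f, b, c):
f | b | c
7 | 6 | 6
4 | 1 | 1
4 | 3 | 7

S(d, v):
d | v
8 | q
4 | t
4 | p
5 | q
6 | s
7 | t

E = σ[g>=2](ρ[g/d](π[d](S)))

Per-node cardinality:
  S → 6
  π[d](S) → 6
  ρ[g/d](π[d](S)) → 6
  σ[g>=2](ρ[g/d](π[d](S))) → 6

|E| = 6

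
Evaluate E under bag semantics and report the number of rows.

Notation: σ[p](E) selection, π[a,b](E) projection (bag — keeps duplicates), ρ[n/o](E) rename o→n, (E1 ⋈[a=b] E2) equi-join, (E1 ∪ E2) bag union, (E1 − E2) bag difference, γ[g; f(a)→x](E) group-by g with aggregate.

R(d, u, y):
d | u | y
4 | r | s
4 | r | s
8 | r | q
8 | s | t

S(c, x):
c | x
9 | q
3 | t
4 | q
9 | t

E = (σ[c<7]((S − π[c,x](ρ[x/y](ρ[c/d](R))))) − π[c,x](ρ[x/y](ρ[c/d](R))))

Stepwise |·|:
  S → 4
  R → 4
  ρ[c/d](R) → 4
  ρ[x/y](ρ[c/d](R)) → 4
  π[c,x](ρ[x/y](ρ[c/d](R))) → 4
  (S − π[c,x](ρ[x/y](ρ[c/d](R)))) → 4
  σ[c<7]((S − π[c,x](ρ[x/y](ρ[c/d](R))))) → 2
  R → 4
  ρ[c/d](R) → 4
  ρ[x/y](ρ[c/d](R)) → 4
  π[c,x](ρ[x/y](ρ[c/d](R))) → 4
  (σ[c<7]((S − π[c,x](ρ[x/y](ρ[c/d](R))))) − π[c,x](ρ[x/y](ρ[c/d](R)))) → 2

|E| = 2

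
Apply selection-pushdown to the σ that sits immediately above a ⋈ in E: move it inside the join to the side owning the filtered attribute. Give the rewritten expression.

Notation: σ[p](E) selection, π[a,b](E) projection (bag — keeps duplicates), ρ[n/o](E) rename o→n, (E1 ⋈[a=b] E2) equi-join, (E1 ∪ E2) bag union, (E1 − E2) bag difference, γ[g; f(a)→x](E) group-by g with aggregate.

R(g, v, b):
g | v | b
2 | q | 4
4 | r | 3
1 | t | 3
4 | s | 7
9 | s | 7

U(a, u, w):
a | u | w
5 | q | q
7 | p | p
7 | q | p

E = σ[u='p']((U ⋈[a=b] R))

σ filters on u, owned by the left side.
E' = (σ[u='p'](U) ⋈[a=b] R)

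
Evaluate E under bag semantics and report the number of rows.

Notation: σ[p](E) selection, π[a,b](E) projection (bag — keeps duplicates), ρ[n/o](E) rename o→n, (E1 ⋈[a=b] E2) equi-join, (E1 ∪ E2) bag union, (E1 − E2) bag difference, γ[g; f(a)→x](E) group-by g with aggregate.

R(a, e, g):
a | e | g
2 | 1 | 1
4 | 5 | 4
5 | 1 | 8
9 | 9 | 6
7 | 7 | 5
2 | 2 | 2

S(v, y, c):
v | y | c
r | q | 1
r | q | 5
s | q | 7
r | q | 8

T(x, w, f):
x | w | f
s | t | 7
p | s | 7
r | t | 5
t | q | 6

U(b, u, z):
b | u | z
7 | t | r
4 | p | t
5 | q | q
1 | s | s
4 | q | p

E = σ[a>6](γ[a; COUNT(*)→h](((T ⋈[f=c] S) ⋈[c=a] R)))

Subexpression sizes:
  T → 4
  S → 4
  (T ⋈[f=c] S) → 3
  R → 6
  ((T ⋈[f=c] S) ⋈[c=a] R) → 3
  γ[a; COUNT(*)→h](((T ⋈[f=c] S) ⋈[c=a] R)) → 2
  σ[a>6](γ[a; COUNT(*)→h](((T ⋈[f=c] S) ⋈[c=a] R))) → 1

|E| = 1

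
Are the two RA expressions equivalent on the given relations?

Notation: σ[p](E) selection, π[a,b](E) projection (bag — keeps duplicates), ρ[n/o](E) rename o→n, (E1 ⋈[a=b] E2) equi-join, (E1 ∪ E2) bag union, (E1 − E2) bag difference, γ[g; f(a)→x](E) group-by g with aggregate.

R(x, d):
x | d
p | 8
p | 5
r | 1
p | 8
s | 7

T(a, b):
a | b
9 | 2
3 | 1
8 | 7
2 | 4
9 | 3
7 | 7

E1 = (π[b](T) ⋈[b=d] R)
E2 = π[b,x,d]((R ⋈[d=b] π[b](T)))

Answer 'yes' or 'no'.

E1 subexpression sizes:
  T → 6
  π[b](T) → 6
  R → 5
  (π[b](T) ⋈[b=d] R) → 3
E2 subexpression sizes:
  R → 5
  T → 6
  π[b](T) → 6
  (R ⋈[d=b] π[b](T)) → 3
  π[b,x,d]((R ⋈[d=b] π[b](T))) → 3

E1 and E2 produce the same multiset:
b | x | d
1 | r | 1
7 | s | 7
7 | s | 7

yes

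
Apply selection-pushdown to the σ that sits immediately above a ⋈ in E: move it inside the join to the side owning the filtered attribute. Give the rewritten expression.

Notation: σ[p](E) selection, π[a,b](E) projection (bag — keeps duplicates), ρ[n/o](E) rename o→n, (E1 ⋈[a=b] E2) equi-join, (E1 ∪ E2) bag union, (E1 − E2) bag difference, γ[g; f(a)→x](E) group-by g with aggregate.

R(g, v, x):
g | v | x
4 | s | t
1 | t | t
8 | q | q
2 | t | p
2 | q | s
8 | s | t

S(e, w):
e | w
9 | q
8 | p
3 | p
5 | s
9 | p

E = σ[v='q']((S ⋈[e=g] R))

σ filters on v, owned by the right side.
E' = (S ⋈[e=g] σ[v='q'](R))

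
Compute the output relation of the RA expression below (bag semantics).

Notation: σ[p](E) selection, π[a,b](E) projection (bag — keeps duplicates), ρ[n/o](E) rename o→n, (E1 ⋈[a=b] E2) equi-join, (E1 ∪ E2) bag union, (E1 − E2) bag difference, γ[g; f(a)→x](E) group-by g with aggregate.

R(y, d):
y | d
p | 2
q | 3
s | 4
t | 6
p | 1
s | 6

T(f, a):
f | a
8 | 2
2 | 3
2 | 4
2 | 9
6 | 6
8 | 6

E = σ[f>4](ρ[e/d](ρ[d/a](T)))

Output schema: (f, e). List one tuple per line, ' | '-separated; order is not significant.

Stepwise |·|:
  T → 6
  ρ[d/a](T) → 6
  ρ[e/d](ρ[d/a](T)) → 6
  σ[f>4](ρ[e/d](ρ[d/a](T))) → 3

== RESULT ==
f | e
6 | 6
8 | 2
8 | 6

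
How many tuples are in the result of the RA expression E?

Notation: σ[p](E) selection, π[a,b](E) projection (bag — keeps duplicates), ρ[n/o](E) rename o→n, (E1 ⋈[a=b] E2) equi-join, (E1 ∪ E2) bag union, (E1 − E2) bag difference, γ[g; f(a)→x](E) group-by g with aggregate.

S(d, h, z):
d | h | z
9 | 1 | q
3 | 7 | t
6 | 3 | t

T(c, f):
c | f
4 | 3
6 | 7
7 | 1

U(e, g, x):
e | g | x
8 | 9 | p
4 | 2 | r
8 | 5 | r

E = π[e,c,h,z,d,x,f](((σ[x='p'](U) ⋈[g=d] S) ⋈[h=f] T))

Row counts bottom-up:
  U → 3
  σ[x='p'](U) → 1
  S → 3
  (σ[x='p'](U) ⋈[g=d] S) → 1
  T → 3
  ((σ[x='p'](U) ⋈[g=d] S) ⋈[h=f] T) → 1
  π[e,c,h,z,d,x,f](((σ[x='p'](U) ⋈[g=d] S) ⋈[h=f] T)) → 1

|E| = 1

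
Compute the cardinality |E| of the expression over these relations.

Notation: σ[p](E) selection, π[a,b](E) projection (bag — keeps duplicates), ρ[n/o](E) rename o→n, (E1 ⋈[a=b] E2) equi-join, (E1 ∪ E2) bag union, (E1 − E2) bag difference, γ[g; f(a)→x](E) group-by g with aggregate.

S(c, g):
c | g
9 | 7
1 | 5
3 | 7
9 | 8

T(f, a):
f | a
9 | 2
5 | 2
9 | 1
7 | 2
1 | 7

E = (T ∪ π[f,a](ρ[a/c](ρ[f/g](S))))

Row counts bottom-up:
  T → 5
  S → 4
  ρ[f/g](S) → 4
  ρ[a/c](ρ[f/g](S)) → 4
  π[f,a](ρ[a/c](ρ[f/g](S))) → 4
  (T ∪ π[f,a](ρ[a/c](ρ[f/g](S)))) → 9

|E| = 9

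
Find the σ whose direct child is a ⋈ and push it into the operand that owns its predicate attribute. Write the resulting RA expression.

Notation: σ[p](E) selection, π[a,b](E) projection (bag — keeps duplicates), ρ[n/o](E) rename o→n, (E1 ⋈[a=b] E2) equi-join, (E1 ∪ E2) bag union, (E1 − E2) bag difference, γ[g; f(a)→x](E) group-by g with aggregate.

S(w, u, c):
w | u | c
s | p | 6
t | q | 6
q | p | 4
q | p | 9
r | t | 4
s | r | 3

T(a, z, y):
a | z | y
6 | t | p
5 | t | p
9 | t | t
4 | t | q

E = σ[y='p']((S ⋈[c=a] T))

σ filters on y, owned by the right side.
E' = (S ⋈[c=a] σ[y='p'](T))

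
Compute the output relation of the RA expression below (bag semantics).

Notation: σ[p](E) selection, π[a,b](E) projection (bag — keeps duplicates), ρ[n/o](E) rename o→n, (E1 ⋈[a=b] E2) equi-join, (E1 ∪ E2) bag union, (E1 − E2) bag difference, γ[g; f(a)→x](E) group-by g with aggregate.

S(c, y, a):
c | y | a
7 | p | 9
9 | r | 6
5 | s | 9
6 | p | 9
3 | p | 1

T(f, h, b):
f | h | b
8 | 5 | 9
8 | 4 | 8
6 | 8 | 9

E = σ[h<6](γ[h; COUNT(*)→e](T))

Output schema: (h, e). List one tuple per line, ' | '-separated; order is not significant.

Per-node cardinality:
  T → 3
  γ[h; COUNT(*)→e](T) → 3
  σ[h<6](γ[h; COUNT(*)→e](T)) → 2

== RESULT ==
h | e
4 | 1
5 | 1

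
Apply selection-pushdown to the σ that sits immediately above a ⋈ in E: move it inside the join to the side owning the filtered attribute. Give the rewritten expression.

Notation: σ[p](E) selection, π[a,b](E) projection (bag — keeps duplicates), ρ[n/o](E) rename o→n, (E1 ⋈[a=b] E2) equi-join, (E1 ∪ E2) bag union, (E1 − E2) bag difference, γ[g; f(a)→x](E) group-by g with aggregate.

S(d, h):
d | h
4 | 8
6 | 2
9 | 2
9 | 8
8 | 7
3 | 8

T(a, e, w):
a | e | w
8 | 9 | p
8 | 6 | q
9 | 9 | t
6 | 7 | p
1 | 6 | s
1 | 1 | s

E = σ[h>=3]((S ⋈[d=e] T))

σ filters on h, owned by the left side.
E' = (σ[h>=3](S) ⋈[d=e] T)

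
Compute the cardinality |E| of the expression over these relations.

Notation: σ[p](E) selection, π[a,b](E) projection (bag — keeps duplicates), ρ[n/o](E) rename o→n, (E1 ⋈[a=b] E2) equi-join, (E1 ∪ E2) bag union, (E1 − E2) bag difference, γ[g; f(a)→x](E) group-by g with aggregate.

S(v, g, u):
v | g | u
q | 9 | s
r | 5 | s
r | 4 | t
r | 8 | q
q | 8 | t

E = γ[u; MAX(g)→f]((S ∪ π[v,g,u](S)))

Row counts bottom-up:
  S → 5
  S → 5
  π[v,g,u](S) → 5
  (S ∪ π[v,g,u](S)) → 10
  γ[u; MAX(g)→f]((S ∪ π[v,g,u](S))) → 3

|E| = 3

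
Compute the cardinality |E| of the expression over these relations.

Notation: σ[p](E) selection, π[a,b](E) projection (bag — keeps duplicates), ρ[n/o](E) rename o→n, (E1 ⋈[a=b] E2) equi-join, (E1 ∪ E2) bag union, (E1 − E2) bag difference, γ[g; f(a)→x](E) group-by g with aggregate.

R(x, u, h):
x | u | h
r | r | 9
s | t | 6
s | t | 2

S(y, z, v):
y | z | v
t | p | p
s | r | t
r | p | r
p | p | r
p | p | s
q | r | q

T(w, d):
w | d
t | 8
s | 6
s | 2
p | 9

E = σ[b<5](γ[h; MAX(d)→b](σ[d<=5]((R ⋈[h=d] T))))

Per-node cardinality:
  R → 3
  T → 4
  (R ⋈[h=d] T) → 3
  σ[d<=5]((R ⋈[h=d] T)) → 1
  γ[h; MAX(d)→b](σ[d<=5]((R ⋈[h=d] T))) → 1
  σ[b<5](γ[h; MAX(d)→b](σ[d<=5]((R ⋈[h=d] T)))) → 1

|E| = 1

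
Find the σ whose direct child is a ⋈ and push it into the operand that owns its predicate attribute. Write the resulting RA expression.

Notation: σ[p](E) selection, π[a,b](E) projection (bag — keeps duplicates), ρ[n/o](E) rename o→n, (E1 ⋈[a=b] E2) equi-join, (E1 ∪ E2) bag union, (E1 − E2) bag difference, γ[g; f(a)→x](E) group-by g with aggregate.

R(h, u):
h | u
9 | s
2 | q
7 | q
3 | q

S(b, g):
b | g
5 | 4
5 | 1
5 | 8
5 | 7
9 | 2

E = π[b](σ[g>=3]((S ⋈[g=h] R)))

σ filters on g, owned by the left side.
E' = π[b]((σ[g>=3](S) ⋈[g=h] R))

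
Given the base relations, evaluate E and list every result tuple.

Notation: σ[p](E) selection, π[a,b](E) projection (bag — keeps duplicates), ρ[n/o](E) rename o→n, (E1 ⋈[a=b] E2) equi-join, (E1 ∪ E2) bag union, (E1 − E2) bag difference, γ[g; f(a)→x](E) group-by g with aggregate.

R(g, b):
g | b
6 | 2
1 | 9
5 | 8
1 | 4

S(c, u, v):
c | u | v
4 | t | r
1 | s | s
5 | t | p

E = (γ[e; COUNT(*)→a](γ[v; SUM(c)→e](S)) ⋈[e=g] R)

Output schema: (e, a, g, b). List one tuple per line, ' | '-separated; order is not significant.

Stepwise |·|:
  S → 3
  γ[v; SUM(c)→e](S) → 3
  γ[e; COUNT(*)→a](γ[v; SUM(c)→e](S)) → 3
  R → 4
  (γ[e; COUNT(*)→a](γ[v; SUM(c)→e](S)) ⋈[e=g] R) → 3

== RESULT ==
e | a | g | b
1 | 1 | 1 | 4
1 | 1 | 1 | 9
5 | 1 | 5 | 8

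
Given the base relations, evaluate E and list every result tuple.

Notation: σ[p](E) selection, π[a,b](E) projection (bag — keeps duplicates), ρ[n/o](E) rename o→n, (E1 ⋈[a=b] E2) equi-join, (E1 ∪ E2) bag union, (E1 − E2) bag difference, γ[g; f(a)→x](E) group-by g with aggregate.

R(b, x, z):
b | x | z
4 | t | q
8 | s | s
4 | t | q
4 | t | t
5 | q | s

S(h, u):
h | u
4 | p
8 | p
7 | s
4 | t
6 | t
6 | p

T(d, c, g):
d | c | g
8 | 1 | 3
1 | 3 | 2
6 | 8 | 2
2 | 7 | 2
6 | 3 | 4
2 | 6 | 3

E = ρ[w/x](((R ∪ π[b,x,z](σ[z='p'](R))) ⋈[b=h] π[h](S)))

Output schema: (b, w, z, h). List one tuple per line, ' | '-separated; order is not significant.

Stepwise |·|:
  R → 5
  R → 5
  σ[z='p'](R) → 0
  π[b,x,z](σ[z='p'](R)) → 0
  (R ∪ π[b,x,z](σ[z='p'](R))) → 5
  S → 6
  π[h](S) → 6
  ((R ∪ π[b,x,z](σ[z='p'](R))) ⋈[b=h] π[h](S)) → 7
  ρ[w/x](((R ∪ π[b,x,z](σ[z='p'](R))) ⋈[b=h] π[h](S))) → 7

== RESULT ==
b | w | z | h
4 | t | q | 4
4 | t | q | 4
4 | t | q | 4
4 | t | q | 4
4 | t | t | 4
4 | t | t | 4
8 | s | s | 8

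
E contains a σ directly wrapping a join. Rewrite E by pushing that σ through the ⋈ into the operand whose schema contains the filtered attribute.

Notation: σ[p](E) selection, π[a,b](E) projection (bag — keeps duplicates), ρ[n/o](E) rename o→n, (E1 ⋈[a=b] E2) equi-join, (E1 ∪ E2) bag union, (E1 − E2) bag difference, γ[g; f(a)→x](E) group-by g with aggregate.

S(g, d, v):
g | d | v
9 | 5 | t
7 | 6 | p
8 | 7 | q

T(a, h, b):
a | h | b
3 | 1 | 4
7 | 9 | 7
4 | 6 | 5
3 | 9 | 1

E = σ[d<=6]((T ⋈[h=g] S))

σ filters on d, owned by the right side.
E' = (T ⋈[h=g] σ[d<=6](S))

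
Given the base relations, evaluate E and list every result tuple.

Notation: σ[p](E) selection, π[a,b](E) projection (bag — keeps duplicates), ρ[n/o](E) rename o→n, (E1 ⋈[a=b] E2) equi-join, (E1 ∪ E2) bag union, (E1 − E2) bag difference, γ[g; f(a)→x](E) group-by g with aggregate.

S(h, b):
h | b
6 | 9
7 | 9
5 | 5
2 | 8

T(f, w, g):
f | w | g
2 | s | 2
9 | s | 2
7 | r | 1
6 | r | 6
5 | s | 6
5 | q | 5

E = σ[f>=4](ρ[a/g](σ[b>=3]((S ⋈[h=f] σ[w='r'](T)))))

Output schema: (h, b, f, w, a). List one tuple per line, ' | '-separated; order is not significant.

Per-node cardinality:
  S → 4
  T → 6
  σ[w='r'](T) → 2
  (S ⋈[h=f] σ[w='r'](T)) → 2
  σ[b>=3]((S ⋈[h=f] σ[w='r'](T))) → 2
  ρ[a/g](σ[b>=3]((S ⋈[h=f] σ[w='r'](T)))) → 2
  σ[f>=4](ρ[a/g](σ[b>=3]((S ⋈[h=f] σ[w='r'](T))))) → 2

== RESULT ==
h | b | f | w | a
6 | 9 | 6 | r | 6
7 | 9 | 7 | r | 1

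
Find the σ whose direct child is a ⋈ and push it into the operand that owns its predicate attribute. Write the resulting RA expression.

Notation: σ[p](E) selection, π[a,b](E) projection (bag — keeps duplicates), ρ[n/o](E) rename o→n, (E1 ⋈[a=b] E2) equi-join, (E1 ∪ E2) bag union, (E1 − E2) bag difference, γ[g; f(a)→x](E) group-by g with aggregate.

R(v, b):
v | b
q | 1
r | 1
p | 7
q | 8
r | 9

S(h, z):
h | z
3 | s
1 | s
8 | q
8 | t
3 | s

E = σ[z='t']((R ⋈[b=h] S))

σ filters on z, owned by the right side.
E' = (R ⋈[b=h] σ[z='t'](S))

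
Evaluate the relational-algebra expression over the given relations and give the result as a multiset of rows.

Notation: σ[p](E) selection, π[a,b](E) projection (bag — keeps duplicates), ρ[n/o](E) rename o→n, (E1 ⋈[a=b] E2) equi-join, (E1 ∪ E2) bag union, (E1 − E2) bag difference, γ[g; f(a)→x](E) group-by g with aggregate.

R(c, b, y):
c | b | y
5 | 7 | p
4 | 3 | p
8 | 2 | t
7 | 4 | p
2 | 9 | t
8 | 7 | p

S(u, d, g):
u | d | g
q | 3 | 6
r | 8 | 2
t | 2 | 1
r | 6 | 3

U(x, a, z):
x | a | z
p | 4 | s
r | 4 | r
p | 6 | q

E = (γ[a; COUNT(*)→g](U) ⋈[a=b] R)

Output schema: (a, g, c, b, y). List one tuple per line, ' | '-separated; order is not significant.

Subexpression sizes:
  U → 3
  γ[a; COUNT(*)→g](U) → 2
  R → 6
  (γ[a; COUNT(*)→g](U) ⋈[a=b] R) → 1

== RESULT ==
a | g | c | b | y
4 | 2 | 7 | 4 | p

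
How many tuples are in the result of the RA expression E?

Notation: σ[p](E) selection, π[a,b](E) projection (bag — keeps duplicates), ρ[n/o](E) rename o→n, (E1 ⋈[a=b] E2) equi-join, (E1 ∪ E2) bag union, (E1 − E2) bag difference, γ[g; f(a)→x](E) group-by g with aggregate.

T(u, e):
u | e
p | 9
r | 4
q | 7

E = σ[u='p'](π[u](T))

Row counts bottom-up:
  T → 3
  π[u](T) → 3
  σ[u='p'](π[u](T)) → 1

|E| = 1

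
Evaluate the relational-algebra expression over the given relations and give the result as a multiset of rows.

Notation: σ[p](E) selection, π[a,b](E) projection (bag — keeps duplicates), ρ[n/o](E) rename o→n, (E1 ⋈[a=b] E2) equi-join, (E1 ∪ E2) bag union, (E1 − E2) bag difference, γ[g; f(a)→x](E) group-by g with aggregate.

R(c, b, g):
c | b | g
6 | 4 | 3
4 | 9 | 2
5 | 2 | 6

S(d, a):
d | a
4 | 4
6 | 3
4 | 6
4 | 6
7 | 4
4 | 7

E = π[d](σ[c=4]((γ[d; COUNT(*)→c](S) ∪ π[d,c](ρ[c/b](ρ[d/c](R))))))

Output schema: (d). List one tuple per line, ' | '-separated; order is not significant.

Subexpression sizes:
  S → 6
  γ[d; COUNT(*)→c](S) → 3
  R → 3
  ρ[d/c](R) → 3
  ρ[c/b](ρ[d/c](R)) → 3
  π[d,c](ρ[c/b](ρ[d/c](R))) → 3
  (γ[d; COUNT(*)→c](S) ∪ π[d,c](ρ[c/b](ρ[d/c](R)))) → 6
  σ[c=4]((γ[d; COUNT(*)→c](S) ∪ π[d,c](ρ[c/b](ρ[d/c](R))))) → 2
  π[d](σ[c=4]((γ[d; COUNT(*)→c](S) ∪ π[d,c](ρ[c/b](ρ[d/c](R)))))) → 2

== RESULT ==
d
4
6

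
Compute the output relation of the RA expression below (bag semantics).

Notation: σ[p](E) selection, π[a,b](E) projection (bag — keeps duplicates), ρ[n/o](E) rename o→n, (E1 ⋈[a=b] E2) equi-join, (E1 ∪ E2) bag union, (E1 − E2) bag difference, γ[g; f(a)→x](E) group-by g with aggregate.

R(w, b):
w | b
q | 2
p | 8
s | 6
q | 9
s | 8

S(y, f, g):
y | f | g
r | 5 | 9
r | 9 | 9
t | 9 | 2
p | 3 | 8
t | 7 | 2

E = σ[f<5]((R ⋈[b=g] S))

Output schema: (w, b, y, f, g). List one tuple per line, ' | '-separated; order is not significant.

Per-node cardinality:
  R → 5
  S → 5
  (R ⋈[b=g] S) → 6
  σ[f<5]((R ⋈[b=g] S)) → 2

== RESULT ==
w | b | y | f | g
p | 8 | p | 3 | 8
s | 8 | p | 3 | 8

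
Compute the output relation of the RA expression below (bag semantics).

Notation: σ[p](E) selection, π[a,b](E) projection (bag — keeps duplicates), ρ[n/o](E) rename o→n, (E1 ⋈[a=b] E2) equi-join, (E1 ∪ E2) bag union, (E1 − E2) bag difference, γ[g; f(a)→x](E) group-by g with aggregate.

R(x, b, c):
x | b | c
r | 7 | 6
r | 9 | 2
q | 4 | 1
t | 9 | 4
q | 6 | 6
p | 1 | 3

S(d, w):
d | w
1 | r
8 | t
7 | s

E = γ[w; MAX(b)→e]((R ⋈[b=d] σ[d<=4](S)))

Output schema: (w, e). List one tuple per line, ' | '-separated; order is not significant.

Stepwise |·|:
  R → 6
  S → 3
  σ[d<=4](S) → 1
  (R ⋈[b=d] σ[d<=4](S)) → 1
  γ[w; MAX(b)→e]((R ⋈[b=d] σ[d<=4](S))) → 1

== RESULT ==
w | e
r | 1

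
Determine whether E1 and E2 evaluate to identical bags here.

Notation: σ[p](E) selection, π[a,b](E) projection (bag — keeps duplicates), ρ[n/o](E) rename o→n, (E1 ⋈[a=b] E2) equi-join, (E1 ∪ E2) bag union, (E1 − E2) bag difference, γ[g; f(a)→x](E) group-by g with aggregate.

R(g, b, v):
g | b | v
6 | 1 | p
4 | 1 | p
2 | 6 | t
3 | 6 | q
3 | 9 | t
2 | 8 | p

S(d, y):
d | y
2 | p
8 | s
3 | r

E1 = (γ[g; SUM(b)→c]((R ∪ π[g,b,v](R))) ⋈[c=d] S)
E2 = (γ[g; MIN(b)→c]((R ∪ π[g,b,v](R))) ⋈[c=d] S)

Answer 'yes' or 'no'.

E1 row counts bottom-up:
  R → 6
  R → 6
  π[g,b,v](R) → 6
  (R ∪ π[g,b,v](R)) → 12
  γ[g; SUM(b)→c]((R ∪ π[g,b,v](R))) → 4
  S → 3
  (γ[g; SUM(b)→c]((R ∪ π[g,b,v](R))) ⋈[c=d] S) → 2
E2 row counts bottom-up:
  R → 6
  R → 6
  π[g,b,v](R) → 6
  (R ∪ π[g,b,v](R)) → 12
  γ[g; MIN(b)→c]((R ∪ π[g,b,v](R))) → 4
  S → 3
  (γ[g; MIN(b)→c]((R ∪ π[g,b,v](R))) ⋈[c=d] S) → 0

E1 result:
g | c | d | y
4 | 2 | 2 | p
6 | 2 | 2 | p
E2 result:
g | c | d | y
(0 rows)
Witness: (6, 2, 2, 'p') appears 1× in E1 but 0× in E2.

no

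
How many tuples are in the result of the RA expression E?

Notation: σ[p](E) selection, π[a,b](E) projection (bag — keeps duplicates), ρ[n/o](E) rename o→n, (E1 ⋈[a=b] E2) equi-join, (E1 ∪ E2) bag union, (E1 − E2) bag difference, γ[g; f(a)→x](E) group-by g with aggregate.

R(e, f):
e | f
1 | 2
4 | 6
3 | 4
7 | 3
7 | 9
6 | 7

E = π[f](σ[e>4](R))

Subexpression sizes:
  R → 6
  σ[e>4](R) → 3
  π[f](σ[e>4](R)) → 3

|E| = 3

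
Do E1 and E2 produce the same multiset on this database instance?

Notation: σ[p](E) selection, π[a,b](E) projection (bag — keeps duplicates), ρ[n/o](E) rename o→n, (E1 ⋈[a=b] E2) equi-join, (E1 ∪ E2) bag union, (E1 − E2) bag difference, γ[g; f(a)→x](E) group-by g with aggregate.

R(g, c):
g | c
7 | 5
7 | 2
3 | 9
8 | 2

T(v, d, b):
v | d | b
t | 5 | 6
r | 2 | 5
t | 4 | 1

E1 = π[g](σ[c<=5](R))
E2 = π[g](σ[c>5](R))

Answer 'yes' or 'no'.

E1 per-node cardinality:
  R → 4
  σ[c<=5](R) → 3
  π[g](σ[c<=5](R)) → 3
E2 per-node cardinality:
  R → 4
  σ[c>5](R) → 1
  π[g](σ[c>5](R)) → 1

E1 result:
g
7
7
8
E2 result:
g
3
Witness: (7,) appears 2× in E1 but 0× in E2.

no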